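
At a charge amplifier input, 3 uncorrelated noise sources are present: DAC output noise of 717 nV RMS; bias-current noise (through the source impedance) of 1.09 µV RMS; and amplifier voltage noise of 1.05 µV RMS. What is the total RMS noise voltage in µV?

Uncorrelated sources add in power (mean-square): V_tot = √(ΣV_i²)
V_tot = √[(7.17×10⁻⁷)² + (1.09×10⁻⁶)² + (1.05×10⁻⁶)²] = 1.67×10⁻⁶ V = 1.67 µV

1.67 µV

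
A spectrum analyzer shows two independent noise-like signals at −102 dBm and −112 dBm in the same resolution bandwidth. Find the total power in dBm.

Convert to linear, add, convert back:
P₁ = 6.31×10⁻¹⁴ W, P₂ = 6.31×10⁻¹⁵ W
P_tot = 6.94×10⁻¹⁴ W → 10 log₁₀(P_tot / 10⁻³) = −101.6 dBm

−101.6 dBm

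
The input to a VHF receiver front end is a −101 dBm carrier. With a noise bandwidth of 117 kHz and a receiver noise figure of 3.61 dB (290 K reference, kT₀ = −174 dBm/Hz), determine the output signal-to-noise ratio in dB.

Noise floor: N = −174 + 10 log₁₀(B) + NF
10 log₁₀(1.17×10⁵) = 50.68 dB
N = −174 + 50.68 + 3.61 = −119.71 dBm
SNR = P_sig − N = −101 − (−119.71) = 18.71 dB → 18.7 dB

18.7 dB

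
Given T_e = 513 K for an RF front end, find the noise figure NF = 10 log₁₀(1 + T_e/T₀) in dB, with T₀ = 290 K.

F = 1 + T_e/T₀ = 1 + 513/290 = 2.76897
NF = 10 log₁₀(2.76897) = 4.42 dB

4.42 dB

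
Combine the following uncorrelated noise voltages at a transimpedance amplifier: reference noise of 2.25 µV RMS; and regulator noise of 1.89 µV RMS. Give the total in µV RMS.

Uncorrelated sources add in power (mean-square): V_tot = √(ΣV_i²)
V_tot = √[(2.25×10⁻⁶)² + (1.89×10⁻⁶)²] = 2.94×10⁻⁶ V = 2.94 µV

2.94 µV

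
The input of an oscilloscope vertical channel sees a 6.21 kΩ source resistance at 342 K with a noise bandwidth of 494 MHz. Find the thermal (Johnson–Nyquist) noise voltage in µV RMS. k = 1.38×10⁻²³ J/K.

241 µV

V_n = √(4kTRB)
4kTRB = 4 × 1.38×10⁻²³ × 342 × 6.21×10³ × 4.94×10⁸ = 5.79×10⁻⁸ V²
V_n = √(5.79×10⁻⁸) = 2.41×10⁻⁴ V = 241 µV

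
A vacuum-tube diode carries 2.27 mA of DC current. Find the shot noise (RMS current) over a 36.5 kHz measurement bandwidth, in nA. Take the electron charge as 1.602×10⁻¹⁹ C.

I_n = √(2qI·B)
2qI·B = 2 × 1.602×10⁻¹⁹ × 2.27×10⁻³ × 3.65×10⁴ = 2.65×10⁻¹⁷ A²
I_n = √(2.65×10⁻¹⁷) = 5.15×10⁻⁹ A = 5.15 nA

5.15 nA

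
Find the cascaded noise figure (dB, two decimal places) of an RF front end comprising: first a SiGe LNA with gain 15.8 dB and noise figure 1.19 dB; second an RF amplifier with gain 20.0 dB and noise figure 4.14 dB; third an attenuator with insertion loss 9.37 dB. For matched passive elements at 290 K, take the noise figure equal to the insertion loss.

Convert to linear (a loss of L dB is a gain of −L dB): F_i = 10^(NF_i/10), G_i = 10^(G_i,dB/10)
  Stage 1: F_1 = 10^(1.19/10) = 1.315, G_1 = 10^(15.8/10) = 38.02
  Stage 2: F_2 = 10^(4.14/10) = 2.594, G_2 = 10^(20.0/10) = 100.0
  Stage 3: F_3 = 10^(9.37/10) = 8.650, G_3 = 10^(−9.37/10) = 0.1156
Friis cascade:
  F = 1.315 + (2.594 − 1)/38.02 + (8.650 − 1)/3802 = 1.359
NF = 10 log₁₀(1.359) = 1.33 dB

1.33 dB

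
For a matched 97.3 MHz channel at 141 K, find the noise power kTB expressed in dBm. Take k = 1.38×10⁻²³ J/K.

P_n = kTB = 1.38×10⁻²³ × 141 × 9.73×10⁷ = 1.89×10⁻¹³ W
In dBm: 10 log₁₀(1.89×10⁻¹³ / 10⁻³) = −97.2 dBm

−97.2 dBm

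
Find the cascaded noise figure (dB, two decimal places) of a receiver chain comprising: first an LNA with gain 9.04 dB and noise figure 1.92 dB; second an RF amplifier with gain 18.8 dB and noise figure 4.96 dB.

Convert to linear (a loss of L dB is a gain of −L dB): F_i = 10^(NF_i/10), G_i = 10^(G_i,dB/10)
  Stage 1: F_1 = 10^(1.92/10) = 1.556, G_1 = 10^(9.04/10) = 8.017
  Stage 2: F_2 = 10^(4.96/10) = 3.133, G_2 = 10^(18.8/10) = 75.86
Friis cascade:
  F = 1.556 + (3.133 − 1)/8.017 = 1.822
NF = 10 log₁₀(1.822) = 2.61 dB

2.61 dB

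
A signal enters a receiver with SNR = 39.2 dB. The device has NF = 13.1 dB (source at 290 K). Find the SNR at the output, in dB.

26.1 dB

By definition F = SNR_in/SNR_out, so in dB: SNR_out = SNR_in − NF
SNR_out = 39.2 − 13.1 = 26.1 dB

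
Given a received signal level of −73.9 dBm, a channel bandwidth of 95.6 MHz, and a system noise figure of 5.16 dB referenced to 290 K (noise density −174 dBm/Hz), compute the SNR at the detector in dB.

15.1 dB

Noise floor: N = −174 + 10 log₁₀(B) + NF
10 log₁₀(9.56×10⁷) = 79.8 dB
N = −174 + 79.8 + 5.16 = −89.04 dBm
SNR = P_sig − N = −73.9 − (−89.04) = 15.14 dB → 15.1 dB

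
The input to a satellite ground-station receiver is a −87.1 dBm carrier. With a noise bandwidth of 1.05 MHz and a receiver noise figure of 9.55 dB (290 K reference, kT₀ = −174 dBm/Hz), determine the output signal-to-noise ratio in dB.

17.1 dB

Noise floor: N = −174 + 10 log₁₀(B) + NF
10 log₁₀(1.05×10⁶) = 60.21 dB
N = −174 + 60.21 + 9.55 = −104.24 dBm
SNR = P_sig − N = −87.1 − (−104.24) = 17.14 dB → 17.1 dB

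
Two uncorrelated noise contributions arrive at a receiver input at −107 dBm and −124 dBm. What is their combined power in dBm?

Convert to linear, add, convert back:
P₁ = 2.00×10⁻¹⁴ W, P₂ = 3.98×10⁻¹⁶ W
P_tot = 2.04×10⁻¹⁴ W → 10 log₁₀(P_tot / 10⁻³) = −106.9 dBm

−106.9 dBm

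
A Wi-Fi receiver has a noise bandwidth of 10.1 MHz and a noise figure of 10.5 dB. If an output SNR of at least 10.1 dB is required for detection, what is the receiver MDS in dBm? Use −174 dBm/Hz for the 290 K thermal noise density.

Sensitivity = −174 + 10 log₁₀(B) + NF + SNR_min
= −174 + 70.04 + 10.5 + 10.1
= −83.36 dBm → −83.4 dBm

−83.4 dBm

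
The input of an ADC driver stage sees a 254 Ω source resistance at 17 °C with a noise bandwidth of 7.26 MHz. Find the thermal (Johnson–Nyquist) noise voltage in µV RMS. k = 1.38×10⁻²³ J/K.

T = 17 °C + 273.15 = 290.15 K
V_n = √(4kTRB)
4kTRB = 4 × 1.38×10⁻²³ × 290.15 × 2.54×10² × 7.26×10⁶ = 2.95×10⁻¹¹ V²
V_n = √(2.95×10⁻¹¹) = 5.43×10⁻⁶ V = 5.43 µV

5.43 µV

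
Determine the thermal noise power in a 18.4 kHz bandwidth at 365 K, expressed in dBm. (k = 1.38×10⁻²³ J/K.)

P_n = kTB = 1.38×10⁻²³ × 365 × 1.84×10⁴ = 9.27×10⁻¹⁷ W
In dBm: 10 log₁₀(9.27×10⁻¹⁷ / 10⁻³) = −130.3 dBm

−130.3 dBm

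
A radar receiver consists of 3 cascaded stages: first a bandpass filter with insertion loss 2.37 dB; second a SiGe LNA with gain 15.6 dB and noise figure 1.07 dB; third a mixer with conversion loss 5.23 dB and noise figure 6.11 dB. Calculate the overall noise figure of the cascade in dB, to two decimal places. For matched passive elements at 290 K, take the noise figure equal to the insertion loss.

3.72 dB

Convert to linear (a loss of L dB is a gain of −L dB): F_i = 10^(NF_i/10), G_i = 10^(G_i,dB/10)
  Stage 1: F_1 = 10^(2.37/10) = 1.726, G_1 = 10^(−2.37/10) = 0.5794
  Stage 2: F_2 = 10^(1.07/10) = 1.279, G_2 = 10^(15.6/10) = 36.31
  Stage 3: F_3 = 10^(6.11/10) = 4.083, G_3 = 10^(−5.23/10) = 0.2999
Friis cascade:
  F = 1.726 + (1.279 − 1)/0.5794 + (4.083 − 1)/21.04 = 2.355
NF = 10 log₁₀(2.355) = 3.72 dB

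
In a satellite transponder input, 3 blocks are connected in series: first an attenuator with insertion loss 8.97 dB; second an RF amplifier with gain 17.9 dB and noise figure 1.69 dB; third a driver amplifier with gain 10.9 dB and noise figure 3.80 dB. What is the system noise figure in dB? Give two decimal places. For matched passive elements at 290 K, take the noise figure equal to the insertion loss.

Convert to linear (a loss of L dB is a gain of −L dB): F_i = 10^(NF_i/10), G_i = 10^(G_i,dB/10)
  Stage 1: F_1 = 10^(8.97/10) = 7.889, G_1 = 10^(−8.97/10) = 0.1268
  Stage 2: F_2 = 10^(1.69/10) = 1.476, G_2 = 10^(17.9/10) = 61.66
  Stage 3: F_3 = 10^(3.80/10) = 2.399, G_3 = 10^(10.9/10) = 12.30
Friis cascade:
  F = 7.889 + (1.476 − 1)/0.1268 + (2.399 − 1)/7.816 = 11.82
NF = 10 log₁₀(11.82) = 10.73 dB

10.73 dB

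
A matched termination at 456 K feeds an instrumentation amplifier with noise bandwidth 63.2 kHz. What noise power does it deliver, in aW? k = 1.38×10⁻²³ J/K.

P_n = kTB = 1.38×10⁻²³ × 456 × 6.32×10⁴ = 3.98×10⁻¹⁶ W = 398 aW

398 aW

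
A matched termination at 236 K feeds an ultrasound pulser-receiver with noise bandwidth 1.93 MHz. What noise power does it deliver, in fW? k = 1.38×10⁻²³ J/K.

P_n = kTB = 1.38×10⁻²³ × 236 × 1.93×10⁶ = 6.29×10⁻¹⁵ W = 6.29 fW

6.29 fW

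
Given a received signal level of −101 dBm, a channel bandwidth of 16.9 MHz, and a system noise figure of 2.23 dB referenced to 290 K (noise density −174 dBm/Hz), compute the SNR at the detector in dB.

Noise floor: N = −174 + 10 log₁₀(B) + NF
10 log₁₀(1.69×10⁷) = 72.28 dB
N = −174 + 72.28 + 2.23 = −99.49 dBm
SNR = P_sig − N = −101 − (−99.49) = −1.51 dB → −1.5 dB

−1.5 dB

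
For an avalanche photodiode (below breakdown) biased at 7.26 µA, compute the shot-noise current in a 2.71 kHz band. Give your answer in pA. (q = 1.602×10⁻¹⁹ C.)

79.4 pA

I_n = √(2qI·B)
2qI·B = 2 × 1.602×10⁻¹⁹ × 7.26×10⁻⁶ × 2.71×10³ = 6.30×10⁻²¹ A²
I_n = √(6.30×10⁻²¹) = 7.94×10⁻¹¹ A = 79.4 pA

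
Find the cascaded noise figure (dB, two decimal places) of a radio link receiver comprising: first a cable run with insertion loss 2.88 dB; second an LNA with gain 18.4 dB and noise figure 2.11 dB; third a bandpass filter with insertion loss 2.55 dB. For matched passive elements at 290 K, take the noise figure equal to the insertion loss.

5.02 dB

Convert to linear (a loss of L dB is a gain of −L dB): F_i = 10^(NF_i/10), G_i = 10^(G_i,dB/10)
  Stage 1: F_1 = 10^(2.88/10) = 1.941, G_1 = 10^(−2.88/10) = 0.5152
  Stage 2: F_2 = 10^(2.11/10) = 1.626, G_2 = 10^(18.4/10) = 69.18
  Stage 3: F_3 = 10^(2.55/10) = 1.799, G_3 = 10^(−2.55/10) = 0.5559
Friis cascade:
  F = 1.941 + (1.626 − 1)/0.5152 + (1.799 − 1)/35.65 = 3.177
NF = 10 log₁₀(3.177) = 5.02 dB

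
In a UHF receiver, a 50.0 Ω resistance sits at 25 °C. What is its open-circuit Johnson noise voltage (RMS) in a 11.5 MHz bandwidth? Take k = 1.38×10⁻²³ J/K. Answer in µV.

3.08 µV

T = 25 °C + 273.15 = 298.15 K
V_n = √(4kTRB)
4kTRB = 4 × 1.38×10⁻²³ × 298.15 × 5.00×10¹ × 1.15×10⁷ = 9.46×10⁻¹² V²
V_n = √(9.46×10⁻¹²) = 3.08×10⁻⁶ V = 3.08 µV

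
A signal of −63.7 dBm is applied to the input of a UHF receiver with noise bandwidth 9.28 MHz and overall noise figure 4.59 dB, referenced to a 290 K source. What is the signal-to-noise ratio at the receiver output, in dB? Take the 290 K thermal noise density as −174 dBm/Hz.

36.0 dB

Noise floor: N = −174 + 10 log₁₀(B) + NF
10 log₁₀(9.28×10⁶) = 69.68 dB
N = −174 + 69.68 + 4.59 = −99.73 dBm
SNR = P_sig − N = −63.7 − (−99.73) = 36.03 dB → 36.0 dB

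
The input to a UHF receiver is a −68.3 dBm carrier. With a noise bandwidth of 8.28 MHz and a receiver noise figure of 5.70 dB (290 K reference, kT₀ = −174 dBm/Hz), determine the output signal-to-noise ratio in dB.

30.8 dB

Noise floor: N = −174 + 10 log₁₀(B) + NF
10 log₁₀(8.28×10⁶) = 69.18 dB
N = −174 + 69.18 + 5.70 = −99.12 dBm
SNR = P_sig − N = −68.3 − (−99.12) = 30.82 dB → 30.8 dB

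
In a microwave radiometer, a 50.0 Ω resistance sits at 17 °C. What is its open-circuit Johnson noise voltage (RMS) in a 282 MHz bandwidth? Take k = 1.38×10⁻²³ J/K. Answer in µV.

T = 17 °C + 273.15 = 290.15 K
V_n = √(4kTRB)
4kTRB = 4 × 1.38×10⁻²³ × 290.15 × 5.00×10¹ × 2.82×10⁸ = 2.26×10⁻¹⁰ V²
V_n = √(2.26×10⁻¹⁰) = 1.50×10⁻⁵ V = 15.0 µV

15.0 µV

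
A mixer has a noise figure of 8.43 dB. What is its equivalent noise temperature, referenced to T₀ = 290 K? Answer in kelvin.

1730 K

F = 10^(8.43/10) = 6.96627
T_e = (F − 1)·T₀ = (6.96627 − 1) × 290 = 1730 K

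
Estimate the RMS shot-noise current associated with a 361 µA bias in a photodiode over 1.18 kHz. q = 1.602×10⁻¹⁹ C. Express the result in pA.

369 pA

I_n = √(2qI·B)
2qI·B = 2 × 1.602×10⁻¹⁹ × 3.61×10⁻⁴ × 1.18×10³ = 1.36×10⁻¹⁹ A²
I_n = √(1.36×10⁻¹⁹) = 3.69×10⁻¹⁰ A = 369 pA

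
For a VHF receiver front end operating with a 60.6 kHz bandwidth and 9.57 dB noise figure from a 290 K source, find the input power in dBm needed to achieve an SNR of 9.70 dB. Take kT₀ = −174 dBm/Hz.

−106.9 dBm

Sensitivity = −174 + 10 log₁₀(B) + NF + SNR_min
= −174 + 47.82 + 9.57 + 9.70
= −106.91 dBm → −106.9 dBm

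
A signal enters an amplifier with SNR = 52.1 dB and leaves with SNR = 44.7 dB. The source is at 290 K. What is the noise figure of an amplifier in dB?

NF (dB) = SNR_in(dB) − SNR_out(dB) when the source is at T₀
NF = 52.1 − 44.7 = 7.4 dB

7.4 dB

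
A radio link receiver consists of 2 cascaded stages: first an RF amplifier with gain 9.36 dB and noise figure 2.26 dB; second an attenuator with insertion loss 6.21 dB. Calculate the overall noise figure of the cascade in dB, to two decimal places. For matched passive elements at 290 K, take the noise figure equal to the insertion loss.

Convert to linear (a loss of L dB is a gain of −L dB): F_i = 10^(NF_i/10), G_i = 10^(G_i,dB/10)
  Stage 1: F_1 = 10^(2.26/10) = 1.683, G_1 = 10^(9.36/10) = 8.630
  Stage 2: F_2 = 10^(6.21/10) = 4.178, G_2 = 10^(−6.21/10) = 0.2393
Friis cascade:
  F = 1.683 + (4.178 − 1)/8.630 = 2.051
NF = 10 log₁₀(2.051) = 3.12 dB

3.12 dB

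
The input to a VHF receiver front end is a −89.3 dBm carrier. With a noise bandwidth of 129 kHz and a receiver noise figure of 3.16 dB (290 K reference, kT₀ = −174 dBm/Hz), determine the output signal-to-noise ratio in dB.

30.4 dB

Noise floor: N = −174 + 10 log₁₀(B) + NF
10 log₁₀(1.29×10⁵) = 51.11 dB
N = −174 + 51.11 + 3.16 = −119.73 dBm
SNR = P_sig − N = −89.3 − (−119.73) = 30.43 dB → 30.4 dB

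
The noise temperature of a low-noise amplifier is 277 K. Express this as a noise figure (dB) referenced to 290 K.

F = 1 + T_e/T₀ = 1 + 277/290 = 1.95517
NF = 10 log₁₀(1.95517) = 2.91 dB

2.91 dB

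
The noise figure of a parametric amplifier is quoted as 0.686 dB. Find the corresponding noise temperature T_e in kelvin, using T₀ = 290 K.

49.6 K

F = 10^(0.686/10) = 1.17112
T_e = (F − 1)·T₀ = (1.17112 − 1) × 290 = 49.6 K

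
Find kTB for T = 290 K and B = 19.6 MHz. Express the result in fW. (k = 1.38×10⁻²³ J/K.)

78.4 fW

P_n = kTB = 1.38×10⁻²³ × 290 × 1.96×10⁷ = 7.84×10⁻¹⁴ W = 78.4 fW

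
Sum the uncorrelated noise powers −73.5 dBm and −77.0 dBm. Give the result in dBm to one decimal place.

Convert to linear, add, convert back:
P₁ = 4.47×10⁻¹¹ W, P₂ = 2.00×10⁻¹¹ W
P_tot = 6.46×10⁻¹¹ W → 10 log₁₀(P_tot / 10⁻³) = −71.9 dBm

−71.9 dBm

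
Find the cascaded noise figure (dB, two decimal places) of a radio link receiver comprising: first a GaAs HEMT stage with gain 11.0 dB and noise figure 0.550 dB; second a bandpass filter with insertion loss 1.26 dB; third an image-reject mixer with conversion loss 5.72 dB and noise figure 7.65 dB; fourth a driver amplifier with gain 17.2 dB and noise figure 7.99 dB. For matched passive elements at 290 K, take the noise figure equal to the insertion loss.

Convert to linear (a loss of L dB is a gain of −L dB): F_i = 10^(NF_i/10), G_i = 10^(G_i,dB/10)
  Stage 1: F_1 = 10^(0.550/10) = 1.135, G_1 = 10^(11.0/10) = 12.59
  Stage 2: F_2 = 10^(1.26/10) = 1.337, G_2 = 10^(−1.26/10) = 0.7482
  Stage 3: F_3 = 10^(7.65/10) = 5.821, G_3 = 10^(−5.72/10) = 0.2679
  Stage 4: F_4 = 10^(7.99/10) = 6.295, G_4 = 10^(17.2/10) = 52.48
Friis cascade:
  F = 1.135 + (1.337 − 1)/12.59 + (5.821 − 1)/9.419 + (6.295 − 1)/2.523 = 3.772
NF = 10 log₁₀(3.772) = 5.77 dB

5.77 dB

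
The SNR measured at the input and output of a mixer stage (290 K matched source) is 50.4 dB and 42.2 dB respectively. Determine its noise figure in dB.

8.2 dB

NF (dB) = SNR_in(dB) − SNR_out(dB) when the source is at T₀
NF = 50.4 − 42.2 = 8.2 dB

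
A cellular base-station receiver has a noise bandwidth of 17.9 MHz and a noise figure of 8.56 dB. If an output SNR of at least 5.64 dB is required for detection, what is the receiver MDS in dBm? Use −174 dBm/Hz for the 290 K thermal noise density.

Sensitivity = −174 + 10 log₁₀(B) + NF + SNR_min
= −174 + 72.53 + 8.56 + 5.64
= −87.27 dBm → −87.3 dBm

−87.3 dBm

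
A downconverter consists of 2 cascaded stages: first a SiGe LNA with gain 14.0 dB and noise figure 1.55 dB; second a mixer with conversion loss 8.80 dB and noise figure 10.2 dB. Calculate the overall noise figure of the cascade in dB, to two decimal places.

2.57 dB

Convert to linear (a loss of L dB is a gain of −L dB): F_i = 10^(NF_i/10), G_i = 10^(G_i,dB/10)
  Stage 1: F_1 = 10^(1.55/10) = 1.429, G_1 = 10^(14.0/10) = 25.12
  Stage 2: F_2 = 10^(10.2/10) = 10.47, G_2 = 10^(−8.80/10) = 0.1318
Friis cascade:
  F = 1.429 + (10.47 − 1)/25.12 = 1.806
NF = 10 log₁₀(1.806) = 2.57 dB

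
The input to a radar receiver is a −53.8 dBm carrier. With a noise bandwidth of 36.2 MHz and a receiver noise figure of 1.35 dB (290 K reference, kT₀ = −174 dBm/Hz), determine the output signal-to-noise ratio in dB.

43.3 dB

Noise floor: N = −174 + 10 log₁₀(B) + NF
10 log₁₀(3.62×10⁷) = 75.59 dB
N = −174 + 75.59 + 1.35 = −97.06 dBm
SNR = P_sig − N = −53.8 − (−97.06) = 43.26 dB → 43.3 dB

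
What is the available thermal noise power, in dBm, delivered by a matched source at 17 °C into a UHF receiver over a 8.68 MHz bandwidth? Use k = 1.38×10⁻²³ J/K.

−104.6 dBm

T = 17 °C + 273.15 = 290.15 K
P_n = kTB = 1.38×10⁻²³ × 290.15 × 8.68×10⁶ = 3.48×10⁻¹⁴ W
In dBm: 10 log₁₀(3.48×10⁻¹⁴ / 10⁻³) = −104.6 dBm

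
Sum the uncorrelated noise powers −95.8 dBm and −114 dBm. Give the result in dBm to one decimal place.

Convert to linear, add, convert back:
P₁ = 2.63×10⁻¹³ W, P₂ = 3.98×10⁻¹⁵ W
P_tot = 2.67×10⁻¹³ W → 10 log₁₀(P_tot / 10⁻³) = −95.7 dBm

−95.7 dBm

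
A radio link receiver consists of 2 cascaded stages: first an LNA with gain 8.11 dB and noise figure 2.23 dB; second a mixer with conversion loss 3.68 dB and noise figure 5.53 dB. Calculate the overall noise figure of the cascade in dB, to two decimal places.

3.16 dB

Convert to linear (a loss of L dB is a gain of −L dB): F_i = 10^(NF_i/10), G_i = 10^(G_i,dB/10)
  Stage 1: F_1 = 10^(2.23/10) = 1.671, G_1 = 10^(8.11/10) = 6.471
  Stage 2: F_2 = 10^(5.53/10) = 3.573, G_2 = 10^(−3.68/10) = 0.4285
Friis cascade:
  F = 1.671 + (3.573 − 1)/6.471 = 2.069
NF = 10 log₁₀(2.069) = 3.16 dB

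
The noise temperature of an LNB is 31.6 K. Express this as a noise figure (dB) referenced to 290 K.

F = 1 + T_e/T₀ = 1 + 31.6/290 = 1.10897
NF = 10 log₁₀(1.10897) = 0.449 dB

0.449 dB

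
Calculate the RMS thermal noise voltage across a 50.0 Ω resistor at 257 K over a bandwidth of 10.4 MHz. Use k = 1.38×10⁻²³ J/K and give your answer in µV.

V_n = √(4kTRB)
4kTRB = 4 × 1.38×10⁻²³ × 257 × 5.00×10¹ × 1.04×10⁷ = 7.38×10⁻¹² V²
V_n = √(7.38×10⁻¹²) = 2.72×10⁻⁶ V = 2.72 µV

2.72 µV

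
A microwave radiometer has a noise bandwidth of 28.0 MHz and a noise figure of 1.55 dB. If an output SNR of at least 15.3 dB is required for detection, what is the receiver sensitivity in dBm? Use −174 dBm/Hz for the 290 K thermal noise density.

−82.7 dBm

Sensitivity = −174 + 10 log₁₀(B) + NF + SNR_min
= −174 + 74.47 + 1.55 + 15.3
= −82.68 dBm → −82.7 dBm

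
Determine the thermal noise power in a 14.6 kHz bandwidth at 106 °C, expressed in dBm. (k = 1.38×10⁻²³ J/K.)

−131.2 dBm

T = 106 °C + 273.15 = 379.15 K
P_n = kTB = 1.38×10⁻²³ × 379.15 × 1.46×10⁴ = 7.64×10⁻¹⁷ W
In dBm: 10 log₁₀(7.64×10⁻¹⁷ / 10⁻³) = −131.2 dBm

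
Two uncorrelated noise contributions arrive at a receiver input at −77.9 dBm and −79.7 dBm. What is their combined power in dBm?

Convert to linear, add, convert back:
P₁ = 1.62×10⁻¹¹ W, P₂ = 1.07×10⁻¹¹ W
P_tot = 2.69×10⁻¹¹ W → 10 log₁₀(P_tot / 10⁻³) = −75.7 dBm

−75.7 dBm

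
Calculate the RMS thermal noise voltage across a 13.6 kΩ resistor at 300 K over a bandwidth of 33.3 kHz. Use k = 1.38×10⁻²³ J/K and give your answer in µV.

V_n = √(4kTRB)
4kTRB = 4 × 1.38×10⁻²³ × 300 × 1.36×10⁴ × 3.33×10⁴ = 7.50×10⁻¹² V²
V_n = √(7.50×10⁻¹²) = 2.74×10⁻⁶ V = 2.74 µV

2.74 µV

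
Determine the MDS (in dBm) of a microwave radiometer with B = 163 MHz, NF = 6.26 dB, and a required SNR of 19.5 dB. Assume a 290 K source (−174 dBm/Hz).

Sensitivity = −174 + 10 log₁₀(B) + NF + SNR_min
= −174 + 82.12 + 6.26 + 19.5
= −66.12 dBm → −66.1 dBm

−66.1 dBm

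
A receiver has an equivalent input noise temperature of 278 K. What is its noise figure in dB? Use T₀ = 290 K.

F = 1 + T_e/T₀ = 1 + 278/290 = 1.95862
NF = 10 log₁₀(1.95862) = 2.92 dB

2.92 dB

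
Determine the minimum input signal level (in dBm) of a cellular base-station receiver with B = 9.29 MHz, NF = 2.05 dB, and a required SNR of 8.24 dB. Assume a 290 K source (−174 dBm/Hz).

−94.0 dBm

Sensitivity = −174 + 10 log₁₀(B) + NF + SNR_min
= −174 + 69.68 + 2.05 + 8.24
= −94.03 dBm → −94.0 dBm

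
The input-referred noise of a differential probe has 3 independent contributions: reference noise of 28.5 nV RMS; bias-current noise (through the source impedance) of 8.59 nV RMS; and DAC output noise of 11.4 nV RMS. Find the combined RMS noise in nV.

31.9 nV

Uncorrelated sources add in power (mean-square): V_tot = √(ΣV_i²)
V_tot = √[(2.85×10⁻⁸)² + (8.59×10⁻⁹)² + (1.14×10⁻⁸)²] = 3.19×10⁻⁸ V = 31.9 nV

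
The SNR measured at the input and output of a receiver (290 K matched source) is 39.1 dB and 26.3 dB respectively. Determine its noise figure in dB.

NF (dB) = SNR_in(dB) − SNR_out(dB) when the source is at T₀
NF = 39.1 − 26.3 = 12.8 dB

12.8 dB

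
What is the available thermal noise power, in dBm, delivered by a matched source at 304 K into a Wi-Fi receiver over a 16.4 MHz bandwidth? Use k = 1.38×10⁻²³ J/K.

−101.6 dBm

P_n = kTB = 1.38×10⁻²³ × 304 × 1.64×10⁷ = 6.88×10⁻¹⁴ W
In dBm: 10 log₁₀(6.88×10⁻¹⁴ / 10⁻³) = −101.6 dBm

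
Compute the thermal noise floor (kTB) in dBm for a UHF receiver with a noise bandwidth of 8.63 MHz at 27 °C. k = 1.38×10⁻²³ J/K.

−104.5 dBm

T = 27 °C + 273.15 = 300.15 K
P_n = kTB = 1.38×10⁻²³ × 300.15 × 8.63×10⁶ = 3.57×10⁻¹⁴ W
In dBm: 10 log₁₀(3.57×10⁻¹⁴ / 10⁻³) = −104.5 dBm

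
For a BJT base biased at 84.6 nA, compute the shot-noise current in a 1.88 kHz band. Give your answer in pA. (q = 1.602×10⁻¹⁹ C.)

I_n = √(2qI·B)
2qI·B = 2 × 1.602×10⁻¹⁹ × 8.46×10⁻⁸ × 1.88×10³ = 5.10×10⁻²³ A²
I_n = √(5.10×10⁻²³) = 7.14×10⁻¹² A = 7.14 pA

7.14 pA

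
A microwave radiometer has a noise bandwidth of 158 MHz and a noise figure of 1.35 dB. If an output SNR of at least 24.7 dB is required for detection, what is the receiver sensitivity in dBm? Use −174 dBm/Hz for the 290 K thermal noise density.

−66.0 dBm

Sensitivity = −174 + 10 log₁₀(B) + NF + SNR_min
= −174 + 81.99 + 1.35 + 24.7
= −65.96 dBm → −66.0 dBm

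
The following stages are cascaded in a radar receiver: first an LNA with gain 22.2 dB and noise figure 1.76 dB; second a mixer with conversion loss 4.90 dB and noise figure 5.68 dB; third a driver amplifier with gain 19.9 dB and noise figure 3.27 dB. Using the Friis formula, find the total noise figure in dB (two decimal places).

Convert to linear (a loss of L dB is a gain of −L dB): F_i = 10^(NF_i/10), G_i = 10^(G_i,dB/10)
  Stage 1: F_1 = 10^(1.76/10) = 1.500, G_1 = 10^(22.2/10) = 166.0
  Stage 2: F_2 = 10^(5.68/10) = 3.698, G_2 = 10^(−4.90/10) = 0.3236
  Stage 3: F_3 = 10^(3.27/10) = 2.123, G_3 = 10^(19.9/10) = 97.72
Friis cascade:
  F = 1.500 + (3.698 − 1)/166.0 + (2.123 − 1)/53.70 = 1.537
NF = 10 log₁₀(1.537) = 1.87 dB

1.87 dB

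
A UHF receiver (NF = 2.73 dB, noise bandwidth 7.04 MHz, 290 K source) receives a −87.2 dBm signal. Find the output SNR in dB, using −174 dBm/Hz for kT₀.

15.6 dB

Noise floor: N = −174 + 10 log₁₀(B) + NF
10 log₁₀(7.04×10⁶) = 68.48 dB
N = −174 + 68.48 + 2.73 = −102.79 dBm
SNR = P_sig − N = −87.2 − (−102.79) = 15.59 dB → 15.6 dB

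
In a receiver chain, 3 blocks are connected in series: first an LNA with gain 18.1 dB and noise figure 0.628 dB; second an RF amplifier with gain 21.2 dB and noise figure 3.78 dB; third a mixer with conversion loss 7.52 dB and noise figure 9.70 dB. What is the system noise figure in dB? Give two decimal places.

0.71 dB

Convert to linear (a loss of L dB is a gain of −L dB): F_i = 10^(NF_i/10), G_i = 10^(G_i,dB/10)
  Stage 1: F_1 = 10^(0.628/10) = 1.156, G_1 = 10^(18.1/10) = 64.57
  Stage 2: F_2 = 10^(3.78/10) = 2.388, G_2 = 10^(21.2/10) = 131.8
  Stage 3: F_3 = 10^(9.70/10) = 9.333, G_3 = 10^(−7.52/10) = 0.1770
Friis cascade:
  F = 1.156 + (2.388 − 1)/64.57 + (9.333 − 1)/8511 = 1.178
NF = 10 log₁₀(1.178) = 0.71 dB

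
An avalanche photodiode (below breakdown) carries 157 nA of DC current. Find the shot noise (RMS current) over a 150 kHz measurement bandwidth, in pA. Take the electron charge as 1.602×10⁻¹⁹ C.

I_n = √(2qI·B)
2qI·B = 2 × 1.602×10⁻¹⁹ × 1.57×10⁻⁷ × 1.50×10⁵ = 7.55×10⁻²¹ A²
I_n = √(7.55×10⁻²¹) = 8.69×10⁻¹¹ A = 86.9 pA

86.9 pA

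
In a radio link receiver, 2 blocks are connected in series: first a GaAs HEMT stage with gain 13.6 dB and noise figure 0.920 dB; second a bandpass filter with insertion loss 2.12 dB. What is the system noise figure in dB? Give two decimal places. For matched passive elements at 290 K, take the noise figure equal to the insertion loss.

Convert to linear (a loss of L dB is a gain of −L dB): F_i = 10^(NF_i/10), G_i = 10^(G_i,dB/10)
  Stage 1: F_1 = 10^(0.920/10) = 1.236, G_1 = 10^(13.6/10) = 22.91
  Stage 2: F_2 = 10^(2.12/10) = 1.629, G_2 = 10^(−2.12/10) = 0.6138
Friis cascade:
  F = 1.236 + (1.629 − 1)/22.91 = 1.263
NF = 10 log₁₀(1.263) = 1.02 dB

1.02 dB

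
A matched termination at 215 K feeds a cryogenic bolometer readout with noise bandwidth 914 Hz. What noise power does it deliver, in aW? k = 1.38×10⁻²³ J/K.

P_n = kTB = 1.38×10⁻²³ × 215 × 9.14×10² = 2.71×10⁻¹⁸ W = 2.71 aW

2.71 aW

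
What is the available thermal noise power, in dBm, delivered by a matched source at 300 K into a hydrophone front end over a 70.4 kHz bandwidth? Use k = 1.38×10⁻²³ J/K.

−125.4 dBm

P_n = kTB = 1.38×10⁻²³ × 300 × 7.04×10⁴ = 2.91×10⁻¹⁶ W
In dBm: 10 log₁₀(2.91×10⁻¹⁶ / 10⁻³) = −125.4 dBm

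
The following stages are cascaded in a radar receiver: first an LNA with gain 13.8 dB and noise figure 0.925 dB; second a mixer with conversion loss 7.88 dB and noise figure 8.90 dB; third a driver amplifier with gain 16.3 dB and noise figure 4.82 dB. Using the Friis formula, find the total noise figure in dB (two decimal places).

3.10 dB

Convert to linear (a loss of L dB is a gain of −L dB): F_i = 10^(NF_i/10), G_i = 10^(G_i,dB/10)
  Stage 1: F_1 = 10^(0.925/10) = 1.237, G_1 = 10^(13.8/10) = 23.99
  Stage 2: F_2 = 10^(8.90/10) = 7.762, G_2 = 10^(−7.88/10) = 0.1629
  Stage 3: F_3 = 10^(4.82/10) = 3.034, G_3 = 10^(16.3/10) = 42.66
Friis cascade:
  F = 1.237 + (7.762 − 1)/23.99 + (3.034 − 1)/3.908 = 2.040
NF = 10 log₁₀(2.040) = 3.10 dB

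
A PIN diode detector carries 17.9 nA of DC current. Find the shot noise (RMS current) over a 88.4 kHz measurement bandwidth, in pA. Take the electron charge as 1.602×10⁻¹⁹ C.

I_n = √(2qI·B)
2qI·B = 2 × 1.602×10⁻¹⁹ × 1.79×10⁻⁸ × 8.84×10⁴ = 5.07×10⁻²² A²
I_n = √(5.07×10⁻²²) = 2.25×10⁻¹¹ A = 22.5 pA

22.5 pA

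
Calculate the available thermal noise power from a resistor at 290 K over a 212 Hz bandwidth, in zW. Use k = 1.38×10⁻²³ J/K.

P_n = kTB = 1.38×10⁻²³ × 290 × 2.12×10² = 8.48×10⁻¹⁹ W = 848 zW

848 zW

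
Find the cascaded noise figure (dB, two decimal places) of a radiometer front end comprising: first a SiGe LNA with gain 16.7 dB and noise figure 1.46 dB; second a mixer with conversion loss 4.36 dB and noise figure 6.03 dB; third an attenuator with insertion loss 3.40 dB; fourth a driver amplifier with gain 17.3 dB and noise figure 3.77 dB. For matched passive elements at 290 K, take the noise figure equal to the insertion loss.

Convert to linear (a loss of L dB is a gain of −L dB): F_i = 10^(NF_i/10), G_i = 10^(G_i,dB/10)
  Stage 1: F_1 = 10^(1.46/10) = 1.400, G_1 = 10^(16.7/10) = 46.77
  Stage 2: F_2 = 10^(6.03/10) = 4.009, G_2 = 10^(−4.36/10) = 0.3664
  Stage 3: F_3 = 10^(3.40/10) = 2.188, G_3 = 10^(−3.40/10) = 0.4571
  Stage 4: F_4 = 10^(3.77/10) = 2.382, G_4 = 10^(17.3/10) = 53.70
Friis cascade:
  F = 1.400 + (4.009 − 1)/46.77 + (2.188 − 1)/17.14 + (2.382 − 1)/7.834 = 1.710
NF = 10 log₁₀(1.710) = 2.33 dB

2.33 dB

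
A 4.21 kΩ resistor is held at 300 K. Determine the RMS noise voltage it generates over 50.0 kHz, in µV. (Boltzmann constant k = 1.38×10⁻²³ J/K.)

V_n = √(4kTRB)
4kTRB = 4 × 1.38×10⁻²³ × 300 × 4.21×10³ × 5.00×10⁴ = 3.49×10⁻¹² V²
V_n = √(3.49×10⁻¹²) = 1.87×10⁻⁶ V = 1.87 µV

1.87 µV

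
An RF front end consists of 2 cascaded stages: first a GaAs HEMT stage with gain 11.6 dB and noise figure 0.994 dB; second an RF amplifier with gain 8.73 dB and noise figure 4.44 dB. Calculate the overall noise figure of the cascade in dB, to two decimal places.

1.40 dB

Convert to linear (a loss of L dB is a gain of −L dB): F_i = 10^(NF_i/10), G_i = 10^(G_i,dB/10)
  Stage 1: F_1 = 10^(0.994/10) = 1.257, G_1 = 10^(11.6/10) = 14.45
  Stage 2: F_2 = 10^(4.44/10) = 2.780, G_2 = 10^(8.73/10) = 7.464
Friis cascade:
  F = 1.257 + (2.780 − 1)/14.45 = 1.380
NF = 10 log₁₀(1.380) = 1.40 dB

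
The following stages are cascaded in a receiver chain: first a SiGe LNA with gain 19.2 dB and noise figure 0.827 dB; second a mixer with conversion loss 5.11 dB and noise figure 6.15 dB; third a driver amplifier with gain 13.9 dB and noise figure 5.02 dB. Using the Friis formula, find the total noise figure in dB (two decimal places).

1.25 dB

Convert to linear (a loss of L dB is a gain of −L dB): F_i = 10^(NF_i/10), G_i = 10^(G_i,dB/10)
  Stage 1: F_1 = 10^(0.827/10) = 1.210, G_1 = 10^(19.2/10) = 83.18
  Stage 2: F_2 = 10^(6.15/10) = 4.121, G_2 = 10^(−5.11/10) = 0.3083
  Stage 3: F_3 = 10^(5.02/10) = 3.177, G_3 = 10^(13.9/10) = 24.55
Friis cascade:
  F = 1.210 + (4.121 − 1)/83.18 + (3.177 − 1)/25.64 = 1.332
NF = 10 log₁₀(1.332) = 1.25 dB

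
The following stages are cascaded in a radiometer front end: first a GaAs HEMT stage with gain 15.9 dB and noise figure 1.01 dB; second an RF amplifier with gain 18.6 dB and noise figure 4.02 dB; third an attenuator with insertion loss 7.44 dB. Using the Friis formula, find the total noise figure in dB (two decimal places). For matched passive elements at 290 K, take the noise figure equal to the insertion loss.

Convert to linear (a loss of L dB is a gain of −L dB): F_i = 10^(NF_i/10), G_i = 10^(G_i,dB/10)
  Stage 1: F_1 = 10^(1.01/10) = 1.262, G_1 = 10^(15.9/10) = 38.90
  Stage 2: F_2 = 10^(4.02/10) = 2.523, G_2 = 10^(18.6/10) = 72.44
  Stage 3: F_3 = 10^(7.44/10) = 5.546, G_3 = 10^(−7.44/10) = 0.1803
Friis cascade:
  F = 1.262 + (2.523 − 1)/38.90 + (5.546 − 1)/2818 = 1.303
NF = 10 log₁₀(1.303) = 1.15 dB

1.15 dB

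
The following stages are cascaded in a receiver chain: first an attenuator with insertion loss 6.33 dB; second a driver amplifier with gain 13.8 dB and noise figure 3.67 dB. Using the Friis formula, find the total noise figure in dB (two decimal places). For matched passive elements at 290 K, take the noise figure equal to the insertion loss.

10.00 dB

Convert to linear (a loss of L dB is a gain of −L dB): F_i = 10^(NF_i/10), G_i = 10^(G_i,dB/10)
  Stage 1: F_1 = 10^(6.33/10) = 4.295, G_1 = 10^(−6.33/10) = 0.2328
  Stage 2: F_2 = 10^(3.67/10) = 2.328, G_2 = 10^(13.8/10) = 23.99
Friis cascade:
  F = 4.295 + (2.328 − 1)/0.2328 = 10.00
NF = 10 log₁₀(10.00) = 10.00 dB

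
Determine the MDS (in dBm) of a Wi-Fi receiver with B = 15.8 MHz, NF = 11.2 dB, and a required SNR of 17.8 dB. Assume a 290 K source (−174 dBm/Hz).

Sensitivity = −174 + 10 log₁₀(B) + NF + SNR_min
= −174 + 71.99 + 11.2 + 17.8
= −73.01 dBm → −73.0 dBm

−73.0 dBm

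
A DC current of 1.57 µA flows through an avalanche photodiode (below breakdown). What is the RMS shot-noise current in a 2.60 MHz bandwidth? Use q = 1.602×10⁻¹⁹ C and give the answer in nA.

1.14 nA

I_n = √(2qI·B)
2qI·B = 2 × 1.602×10⁻¹⁹ × 1.57×10⁻⁶ × 2.60×10⁶ = 1.31×10⁻¹⁸ A²
I_n = √(1.31×10⁻¹⁸) = 1.14×10⁻⁹ A = 1.14 nA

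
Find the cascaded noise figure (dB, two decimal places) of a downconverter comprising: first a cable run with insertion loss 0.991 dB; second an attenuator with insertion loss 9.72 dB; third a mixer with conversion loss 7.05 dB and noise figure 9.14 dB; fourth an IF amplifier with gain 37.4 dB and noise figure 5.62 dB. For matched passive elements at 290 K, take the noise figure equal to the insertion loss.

24.06 dB

Convert to linear (a loss of L dB is a gain of −L dB): F_i = 10^(NF_i/10), G_i = 10^(G_i,dB/10)
  Stage 1: F_1 = 10^(0.991/10) = 1.256, G_1 = 10^(−0.991/10) = 0.7960
  Stage 2: F_2 = 10^(9.72/10) = 9.376, G_2 = 10^(−9.72/10) = 0.1067
  Stage 3: F_3 = 10^(9.14/10) = 8.204, G_3 = 10^(−7.05/10) = 0.1972
  Stage 4: F_4 = 10^(5.62/10) = 3.648, G_4 = 10^(37.4/10) = 5495
Friis cascade:
  F = 1.256 + (9.376 − 1)/0.7960 + (8.204 − 1)/0.08490 + (3.648 − 1)/0.01675 = 254.7
NF = 10 log₁₀(254.7) = 24.06 dB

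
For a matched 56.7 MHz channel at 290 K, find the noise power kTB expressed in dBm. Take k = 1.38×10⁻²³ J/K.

P_n = kTB = 1.38×10⁻²³ × 290 × 5.67×10⁷ = 2.27×10⁻¹³ W
In dBm: 10 log₁₀(2.27×10⁻¹³ / 10⁻³) = −96.4 dBm

−96.4 dBm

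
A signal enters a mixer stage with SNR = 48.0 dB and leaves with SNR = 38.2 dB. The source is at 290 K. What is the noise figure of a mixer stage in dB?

9.8 dB

NF (dB) = SNR_in(dB) − SNR_out(dB) when the source is at T₀
NF = 48.0 − 38.2 = 9.8 dB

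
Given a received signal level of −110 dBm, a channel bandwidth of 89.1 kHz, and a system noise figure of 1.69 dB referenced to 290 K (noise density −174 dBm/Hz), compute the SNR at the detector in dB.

Noise floor: N = −174 + 10 log₁₀(B) + NF
10 log₁₀(8.91×10⁴) = 49.5 dB
N = −174 + 49.5 + 1.69 = −122.81 dBm
SNR = P_sig − N = −110 − (−122.81) = 12.81 dB → 12.8 dB

12.8 dB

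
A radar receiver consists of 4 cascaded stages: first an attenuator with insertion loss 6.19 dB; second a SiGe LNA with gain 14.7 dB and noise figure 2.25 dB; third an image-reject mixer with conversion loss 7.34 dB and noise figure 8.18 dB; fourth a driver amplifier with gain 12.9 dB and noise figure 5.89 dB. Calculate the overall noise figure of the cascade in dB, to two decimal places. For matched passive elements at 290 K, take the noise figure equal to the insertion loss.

9.99 dB

Convert to linear (a loss of L dB is a gain of −L dB): F_i = 10^(NF_i/10), G_i = 10^(G_i,dB/10)
  Stage 1: F_1 = 10^(6.19/10) = 4.159, G_1 = 10^(−6.19/10) = 0.2404
  Stage 2: F_2 = 10^(2.25/10) = 1.679, G_2 = 10^(14.7/10) = 29.51
  Stage 3: F_3 = 10^(8.18/10) = 6.577, G_3 = 10^(−7.34/10) = 0.1845
  Stage 4: F_4 = 10^(5.89/10) = 3.882, G_4 = 10^(12.9/10) = 19.50
Friis cascade:
  F = 4.159 + (1.679 − 1)/0.2404 + (6.577 − 1)/7.096 + (3.882 − 1)/1.309 = 9.969
NF = 10 log₁₀(9.969) = 9.99 dB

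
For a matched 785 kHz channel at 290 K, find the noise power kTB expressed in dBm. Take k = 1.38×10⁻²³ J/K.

−115.0 dBm

P_n = kTB = 1.38×10⁻²³ × 290 × 7.85×10⁵ = 3.14×10⁻¹⁵ W
In dBm: 10 log₁₀(3.14×10⁻¹⁵ / 10⁻³) = −115.0 dBm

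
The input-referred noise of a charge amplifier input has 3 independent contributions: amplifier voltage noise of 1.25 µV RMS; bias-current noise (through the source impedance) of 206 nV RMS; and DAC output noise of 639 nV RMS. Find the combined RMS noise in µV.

1.42 µV

Uncorrelated sources add in power (mean-square): V_tot = √(ΣV_i²)
V_tot = √[(1.25×10⁻⁶)² + (2.06×10⁻⁷)² + (6.39×10⁻⁷)²] = 1.42×10⁻⁶ V = 1.42 µV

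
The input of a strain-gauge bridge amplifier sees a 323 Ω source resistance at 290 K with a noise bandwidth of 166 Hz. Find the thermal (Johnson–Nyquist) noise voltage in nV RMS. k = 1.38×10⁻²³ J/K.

29.3 nV

V_n = √(4kTRB)
4kTRB = 4 × 1.38×10⁻²³ × 290 × 3.23×10² × 1.66×10² = 8.58×10⁻¹⁶ V²
V_n = √(8.58×10⁻¹⁶) = 2.93×10⁻⁸ V = 29.3 nV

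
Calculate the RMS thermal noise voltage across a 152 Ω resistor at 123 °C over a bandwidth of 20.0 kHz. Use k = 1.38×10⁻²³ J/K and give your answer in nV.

258 nV

T = 123 °C + 273.15 = 396.15 K
V_n = √(4kTRB)
4kTRB = 4 × 1.38×10⁻²³ × 396.15 × 1.52×10² × 2.00×10⁴ = 6.65×10⁻¹⁴ V²
V_n = √(6.65×10⁻¹⁴) = 2.58×10⁻⁷ V = 258 nV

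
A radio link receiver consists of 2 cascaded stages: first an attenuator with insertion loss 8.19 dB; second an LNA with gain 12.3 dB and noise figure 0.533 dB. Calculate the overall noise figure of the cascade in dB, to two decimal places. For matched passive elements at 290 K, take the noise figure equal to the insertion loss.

Convert to linear (a loss of L dB is a gain of −L dB): F_i = 10^(NF_i/10), G_i = 10^(G_i,dB/10)
  Stage 1: F_1 = 10^(8.19/10) = 6.592, G_1 = 10^(−8.19/10) = 0.1517
  Stage 2: F_2 = 10^(0.533/10) = 1.131, G_2 = 10^(12.3/10) = 16.98
Friis cascade:
  F = 6.592 + (1.131 − 1)/0.1517 = 7.452
NF = 10 log₁₀(7.452) = 8.72 dB

8.72 dB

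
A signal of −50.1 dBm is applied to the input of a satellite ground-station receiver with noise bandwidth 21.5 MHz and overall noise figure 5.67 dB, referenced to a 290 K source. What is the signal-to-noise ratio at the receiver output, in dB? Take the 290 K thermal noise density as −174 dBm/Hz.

44.9 dB

Noise floor: N = −174 + 10 log₁₀(B) + NF
10 log₁₀(2.15×10⁷) = 73.32 dB
N = −174 + 73.32 + 5.67 = −95.01 dBm
SNR = P_sig − N = −50.1 − (−95.01) = 44.91 dB → 44.9 dB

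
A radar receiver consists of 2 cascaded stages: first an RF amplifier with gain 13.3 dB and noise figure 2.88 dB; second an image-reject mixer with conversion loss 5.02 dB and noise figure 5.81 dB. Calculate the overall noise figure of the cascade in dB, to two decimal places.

Convert to linear (a loss of L dB is a gain of −L dB): F_i = 10^(NF_i/10), G_i = 10^(G_i,dB/10)
  Stage 1: F_1 = 10^(2.88/10) = 1.941, G_1 = 10^(13.3/10) = 21.38
  Stage 2: F_2 = 10^(5.81/10) = 3.811, G_2 = 10^(−5.02/10) = 0.3148
Friis cascade:
  F = 1.941 + (3.811 − 1)/21.38 = 2.072
NF = 10 log₁₀(2.072) = 3.16 dB

3.16 dB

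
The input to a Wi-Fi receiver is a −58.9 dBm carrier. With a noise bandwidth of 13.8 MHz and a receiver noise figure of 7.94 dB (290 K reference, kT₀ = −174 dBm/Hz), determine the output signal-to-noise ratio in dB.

35.8 dB

Noise floor: N = −174 + 10 log₁₀(B) + NF
10 log₁₀(1.38×10⁷) = 71.4 dB
N = −174 + 71.4 + 7.94 = −94.66 dBm
SNR = P_sig − N = −58.9 − (−94.66) = 35.76 dB → 35.8 dB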